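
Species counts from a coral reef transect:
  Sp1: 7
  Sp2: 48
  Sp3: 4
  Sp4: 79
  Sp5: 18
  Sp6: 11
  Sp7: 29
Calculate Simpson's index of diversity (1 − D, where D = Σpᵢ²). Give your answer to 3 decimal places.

Total N = 7+48+4+79+18+11+29 = 196, so the proportions are 0.03571, 0.2449, 0.02041, 0.40306, 0.09184, 0.05612, 0.14796 (working shown to 5 dp, full precision carried).
D = 0.03571² + 0.2449² + 0.02041² + 0.40306² + 0.09184² + 0.05612² + 0.14796² = 0.00128 + 0.05998 + 0.00042 + 0.16246 + 0.00843 + 0.00315 + 0.02189 = 0.25760.
So 1 − D = 0.74240, i.e. 0.742 to 3 decimal places.

0.742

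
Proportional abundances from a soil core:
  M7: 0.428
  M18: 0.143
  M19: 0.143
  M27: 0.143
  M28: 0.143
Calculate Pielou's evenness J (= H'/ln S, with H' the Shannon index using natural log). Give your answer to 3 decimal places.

H' = −Σ pᵢ ln pᵢ = −((-0.36321) + (-0.27812) + (-0.27812) + (-0.27812) + (-0.27812)) = 1.47570 (working shown to 5 dp, full precision carried).
With S = 5 species, ln S = 1.60944, so J = 1.47570/1.60944 = 0.91691, i.e. 0.917 to 3 decimal places.

0.917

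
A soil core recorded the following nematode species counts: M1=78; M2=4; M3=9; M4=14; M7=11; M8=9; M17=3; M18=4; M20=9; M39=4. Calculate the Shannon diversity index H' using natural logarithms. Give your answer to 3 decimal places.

Total N = 78+4+9+14+11+9+3+4+9+4 = 145, so the proportions are 0.53793, 0.02759, 0.06207, 0.09655, 0.07586, 0.06207, 0.02069, 0.02759, 0.06207, 0.02759 (working shown to 5 dp, full precision carried).
Each pᵢ ln pᵢ term: 0.53793×(-0.62002)=-0.33353, 0.02759×(-3.59044)=-0.09905, 0.06207×(-2.77951)=-0.17252, 0.09655×(-2.33768)=-0.22571, 0.07586×(-2.57884)=-0.19564, 0.06207×(-2.77951)=-0.17252, 0.02069×(-3.87812)=-0.08024, 0.02759×(-3.59044)=-0.09905, 0.06207×(-2.77951)=-0.17252, 0.02759×(-3.59044)=-0.09905.
Sum = -1.64981, so H' = 1.650.

1.650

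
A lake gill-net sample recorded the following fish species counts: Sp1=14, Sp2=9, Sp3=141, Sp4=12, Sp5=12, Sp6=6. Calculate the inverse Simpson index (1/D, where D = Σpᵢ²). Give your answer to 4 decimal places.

Total N = 14+9+141+12+12+6 = 194, so the proportions are 0.0721649, 0.0463918, 0.7268041, 0.0618557, 0.0618557, 0.0309278 (working shown to 7 dp, full precision carried).
D = 0.0721649² + 0.0463918² + 0.7268041² + 0.0618557² + 0.0618557² + 0.0309278² = 0.0052078 + 0.0021522 + 0.5282442 + 0.0038261 + 0.0038261 + 0.0009565 = 0.5442130.
So 1/D = 1.837516, i.e. 1.8375 to 4 decimal places.

1.8375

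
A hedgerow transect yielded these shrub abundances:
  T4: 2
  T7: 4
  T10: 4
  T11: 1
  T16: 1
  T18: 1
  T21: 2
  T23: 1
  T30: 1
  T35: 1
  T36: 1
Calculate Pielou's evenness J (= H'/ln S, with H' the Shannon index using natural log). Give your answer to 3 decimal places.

Total N = 2+4+4+1+1+1+2+1+1+1+1 = 19, so the proportions are 0.10526, 0.21053, 0.21053, 0.05263, 0.05263, 0.05263, 0.10526, 0.05263, 0.05263, 0.05263, 0.05263 (working shown to 5 dp, full precision carried).
H' = −Σ pᵢ ln pᵢ = −((-0.23698) + (-0.32803) + (-0.32803) + (-0.15497) + (-0.15497) + (-0.15497) + (-0.23698) + (-0.15497) + (-0.15497) + (-0.15497) + (-0.15497)) = 2.21481.
With S = 11 species, ln S = 2.39790, so J = 2.21481/2.39790 = 0.92365, i.e. 0.924 to 3 decimal places.

0.924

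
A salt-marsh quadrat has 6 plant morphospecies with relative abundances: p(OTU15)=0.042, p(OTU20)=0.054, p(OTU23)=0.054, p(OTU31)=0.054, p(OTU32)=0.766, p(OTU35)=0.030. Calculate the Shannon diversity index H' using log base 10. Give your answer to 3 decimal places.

0.398

Each pᵢ log₁₀ pᵢ term (working shown to 5 dp, full precision carried): 0.042×(-1.37675)=-0.05782, 0.054×(-1.26761)=-0.06845, 0.054×(-1.26761)=-0.06845, 0.054×(-1.26761)=-0.06845, 0.766×(-0.11577)=-0.08868, 0.03×(-1.52288)=-0.04569.
Sum = -0.39754, so H' = 0.398.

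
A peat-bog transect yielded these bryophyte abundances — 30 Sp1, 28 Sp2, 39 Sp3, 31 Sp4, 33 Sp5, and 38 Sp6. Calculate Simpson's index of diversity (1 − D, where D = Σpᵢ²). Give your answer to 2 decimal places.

0.83

Total N = 30+28+39+31+33+38 = 199, so the proportions are 0.1508, 0.1407, 0.196, 0.1558, 0.1658, 0.191 (working shown to 4 dp, full precision carried).
D = 0.1508² + 0.1407² + 0.196² + 0.1558² + 0.1658² + 0.191² = 0.0227 + 0.0198 + 0.0384 + 0.0243 + 0.0275 + 0.0365 = 0.1692.
So 1 − D = 0.8308, i.e. 0.83 to 2 decimal places.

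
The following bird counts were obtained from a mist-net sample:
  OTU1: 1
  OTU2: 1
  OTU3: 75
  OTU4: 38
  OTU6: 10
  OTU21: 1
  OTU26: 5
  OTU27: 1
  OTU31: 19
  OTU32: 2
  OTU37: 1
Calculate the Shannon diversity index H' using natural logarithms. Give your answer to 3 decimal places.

1.463

Total N = 1+1+75+38+10+1+5+1+19+2+1 = 154, so the proportions are 0.00649, 0.00649, 0.48701, 0.24675, 0.06494, 0.00649, 0.03247, 0.00649, 0.12338, 0.01299, 0.00649 (working shown to 5 dp, full precision carried).
Each pᵢ ln pᵢ term: 0.00649×(-5.03695)=-0.03271, 0.00649×(-5.03695)=-0.03271, 0.48701×(-0.71946)=-0.35039, 0.24675×(-1.39937)=-0.34530, 0.06494×(-2.73437)=-0.17756, 0.00649×(-5.03695)=-0.03271, 0.03247×(-3.42751)=-0.11128, 0.00649×(-5.03695)=-0.03271, 0.12338×(-2.09251)=-0.25817, 0.01299×(-4.34381)=-0.05641, 0.00649×(-5.03695)=-0.03271.
Sum = -1.46264, so H' = 1.463.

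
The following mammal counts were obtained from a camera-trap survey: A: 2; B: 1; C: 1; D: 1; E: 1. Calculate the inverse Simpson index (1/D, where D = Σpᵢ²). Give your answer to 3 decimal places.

Total N = 2+1+1+1+1 = 6, so the proportions are 0.3333333, 0.1666667, 0.1666667, 0.1666667, 0.1666667 (working shown to 7 dp, full precision carried).
D = 0.3333333² + 0.1666667² + 0.1666667² + 0.1666667² + 0.1666667² = 0.1111111 + 0.0277778 + 0.0277778 + 0.0277778 + 0.0277778 = 0.2222222.
So 1/D = 4.50000, i.e. 4.500 to 3 decimal places.

4.500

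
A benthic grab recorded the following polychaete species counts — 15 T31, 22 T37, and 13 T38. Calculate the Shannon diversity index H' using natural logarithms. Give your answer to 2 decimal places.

1.07

Total N = 15+22+13 = 50, so the proportions are 0.3, 0.44, 0.26 (working shown to 4 dp, full precision carried).
Each pᵢ ln pᵢ term: 0.3×(-1.2040)=-0.3612, 0.44×(-0.8210)=-0.3612, 0.26×(-1.3471)=-0.3502.
Sum = -1.0727, so H' = 1.07.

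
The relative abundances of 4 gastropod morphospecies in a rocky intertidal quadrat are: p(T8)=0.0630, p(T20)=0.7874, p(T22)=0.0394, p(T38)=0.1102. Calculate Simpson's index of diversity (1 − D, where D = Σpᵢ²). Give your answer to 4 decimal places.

0.3623

D = 0.063² + 0.7874² + 0.0394² + 0.1102² = 0.003969 + 0.619999 + 0.001552 + 0.012144 = 0.637664 (working shown to 6 dp, full precision carried).
So 1 − D = 0.362336, i.e. 0.3623 to 4 decimal places.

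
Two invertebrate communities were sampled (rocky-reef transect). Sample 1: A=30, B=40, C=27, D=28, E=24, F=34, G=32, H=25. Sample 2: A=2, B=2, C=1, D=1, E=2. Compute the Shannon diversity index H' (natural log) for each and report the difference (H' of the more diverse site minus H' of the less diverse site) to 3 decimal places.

Sample 1: N=240, proportions 0.125, 0.16667, 0.1125, 0.11667, 0.1, 0.14167, 0.13333, 0.10417, giving H' = 2.06637 (working shown to 5 dp, full precision carried).
Sample 2: N=8, proportions 0.25, 0.25, 0.125, 0.125, 0.25, giving H' = 1.55958.
Difference = |2.06637 − 1.55958| = 0.50679, i.e. 0.507 to 3 decimal places.

0.507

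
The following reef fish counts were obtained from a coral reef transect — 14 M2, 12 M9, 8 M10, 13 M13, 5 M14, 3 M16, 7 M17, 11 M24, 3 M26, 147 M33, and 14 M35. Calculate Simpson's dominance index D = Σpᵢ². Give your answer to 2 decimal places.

0.40

Total N = 14+12+8+13+5+3+7+11+3+147+14 = 237, so the proportions are 0.0591, 0.0506, 0.0338, 0.0549, 0.0211, 0.0127, 0.0295, 0.0464, 0.0127, 0.6203, 0.0591 (working shown to 4 dp, full precision carried).
D = 0.0591² + 0.0506² + 0.0338² + 0.0549² + 0.0211² + 0.0127² + 0.0295² + 0.0464² + 0.0127² + 0.6203² + 0.0591² = 0.0035 + 0.0026 + 0.0011 + 0.0030 + 0.0004 + 0.0002 + 0.0009 + 0.0022 + 0.0002 + 0.3847 + 0.0035 = 0.4022.
To 2 decimal places, D = 0.40.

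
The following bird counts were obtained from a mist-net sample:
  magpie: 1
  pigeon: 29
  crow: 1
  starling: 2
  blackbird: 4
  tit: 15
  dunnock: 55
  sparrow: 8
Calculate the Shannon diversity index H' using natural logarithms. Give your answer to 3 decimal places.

1.421

Total N = 1+29+1+2+4+15+55+8 = 115, so the proportions are 0.0087, 0.25217, 0.0087, 0.01739, 0.03478, 0.13043, 0.47826, 0.06957 (working shown to 5 dp, full precision carried).
Each pᵢ ln pᵢ term: 0.0087×(-4.74493)=-0.04126, 0.25217×(-1.37764)=-0.34740, 0.0087×(-4.74493)=-0.04126, 0.01739×(-4.05178)=-0.07047, 0.03478×(-3.35864)=-0.11682, 0.13043×(-2.03688)=-0.26568, 0.47826×(-0.73760)=-0.35276, 0.06957×(-2.66549)=-0.18543.
Sum = -1.42108, so H' = 1.421.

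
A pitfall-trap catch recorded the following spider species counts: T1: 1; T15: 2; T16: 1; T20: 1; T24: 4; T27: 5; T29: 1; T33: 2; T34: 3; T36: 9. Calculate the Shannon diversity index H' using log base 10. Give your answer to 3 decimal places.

Total N = 1+2+1+1+4+5+1+2+3+9 = 29, so the proportions are 0.03448, 0.06897, 0.03448, 0.03448, 0.13793, 0.17241, 0.03448, 0.06897, 0.10345, 0.31034 (working shown to 5 dp, full precision carried).
Each pᵢ log₁₀ pᵢ term: 0.03448×(-1.46240)=-0.05043, 0.06897×(-1.16137)=-0.08009, 0.03448×(-1.46240)=-0.05043, 0.03448×(-1.46240)=-0.05043, 0.13793×(-0.86034)=-0.11867, 0.17241×(-0.76343)=-0.13163, 0.03448×(-1.46240)=-0.05043, 0.06897×(-1.16137)=-0.08009, 0.10345×(-0.98528)=-0.10193, 0.31034×(-0.50816)=-0.15770.
Sum = -0.87182, so H' = 0.872.

0.872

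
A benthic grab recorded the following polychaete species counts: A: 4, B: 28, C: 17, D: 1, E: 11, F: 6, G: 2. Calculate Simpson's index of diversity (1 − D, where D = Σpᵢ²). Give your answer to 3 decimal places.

Total N = 4+28+17+1+11+6+2 = 69, so the proportions are 0.05797, 0.4058, 0.24638, 0.01449, 0.15942, 0.08696, 0.02899 (working shown to 5 dp, full precision carried).
D = 0.05797² + 0.4058² + 0.24638² + 0.01449² + 0.15942² + 0.08696² + 0.02899² = 0.00336 + 0.16467 + 0.06070 + 0.00021 + 0.02541 + 0.00756 + 0.00084 = 0.26276.
So 1 − D = 0.73724, i.e. 0.737 to 3 decimal places.

0.737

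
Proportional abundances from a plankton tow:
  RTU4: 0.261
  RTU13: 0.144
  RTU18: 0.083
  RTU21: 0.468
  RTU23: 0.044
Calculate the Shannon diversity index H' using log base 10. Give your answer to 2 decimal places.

0.58

Each pᵢ log₁₀ pᵢ term (working shown to 4 dp, full precision carried): 0.261×(-0.5834)=-0.1523, 0.144×(-0.8416)=-0.1212, 0.083×(-1.0809)=-0.0897, 0.468×(-0.3298)=-0.1543, 0.044×(-1.3565)=-0.0597.
Sum = -0.5772, so H' = 0.58.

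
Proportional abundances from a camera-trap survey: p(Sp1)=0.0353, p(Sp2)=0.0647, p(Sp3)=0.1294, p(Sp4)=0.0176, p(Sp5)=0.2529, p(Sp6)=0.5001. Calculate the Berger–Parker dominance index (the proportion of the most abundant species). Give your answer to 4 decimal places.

0.5001

The largest proportion is 0.5001, i.e. d = 0.5001 to 4 decimal places.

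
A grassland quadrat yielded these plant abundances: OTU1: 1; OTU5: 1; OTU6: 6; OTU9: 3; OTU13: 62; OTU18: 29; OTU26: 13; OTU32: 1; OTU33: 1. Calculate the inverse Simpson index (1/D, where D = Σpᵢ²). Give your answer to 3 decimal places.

2.792

Total N = 1+1+6+3+62+29+13+1+1 = 117, so the proportions are 0.008547, 0.008547, 0.051282, 0.025641, 0.529915, 0.247863, 0.111111, 0.008547, 0.008547 (working shown to 6 dp, full precision carried).
D = 0.008547² + 0.008547² + 0.051282² + 0.025641² + 0.529915² + 0.247863² + 0.111111² + 0.008547² + 0.008547² = 0.000073 + 0.000073 + 0.002630 + 0.000657 + 0.280809 + 0.061436 + 0.012346 + 0.000073 + 0.000073 = 0.358171.
So 1/D = 2.79196, i.e. 2.792 to 3 decimal places.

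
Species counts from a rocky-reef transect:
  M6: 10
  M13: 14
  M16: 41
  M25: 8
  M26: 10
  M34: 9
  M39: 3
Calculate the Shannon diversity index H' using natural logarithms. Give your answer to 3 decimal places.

Total N = 10+14+41+8+10+9+3 = 95, so the proportions are 0.10526, 0.14737, 0.43158, 0.08421, 0.10526, 0.09474, 0.03158 (working shown to 5 dp, full precision carried).
Each pᵢ ln pᵢ term: 0.10526×(-2.25129)=-0.23698, 0.14737×(-1.91482)=-0.28218, 0.43158×(-0.84030)=-0.36266, 0.08421×(-2.47444)=-0.20837, 0.10526×(-2.25129)=-0.23698, 0.09474×(-2.35665)=-0.22326, 0.03158×(-3.45526)=-0.10911.
Sum = -1.65955, so H' = 1.660.

1.660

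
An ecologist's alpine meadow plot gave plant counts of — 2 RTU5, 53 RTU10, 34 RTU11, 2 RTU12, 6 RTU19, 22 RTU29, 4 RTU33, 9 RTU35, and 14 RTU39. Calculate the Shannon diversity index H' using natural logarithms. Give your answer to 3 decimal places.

Total N = 2+53+34+2+6+22+4+9+14 = 146, so the proportions are 0.0137, 0.36301, 0.23288, 0.0137, 0.0411, 0.15068, 0.0274, 0.06164, 0.09589 (working shown to 5 dp, full precision carried).
Each pᵢ ln pᵢ term: 0.0137×(-4.29046)=-0.05877, 0.36301×(-1.01331)=-0.36785, 0.23288×(-1.45725)=-0.33936, 0.0137×(-4.29046)=-0.05877, 0.0411×(-3.19185)=-0.13117, 0.15068×(-1.89256)=-0.28518, 0.0274×(-3.59731)=-0.09856, 0.06164×(-2.78638)=-0.17176, 0.09589×(-2.34455)=-0.22482.
Sum = -1.73624, so H' = 1.736.

1.736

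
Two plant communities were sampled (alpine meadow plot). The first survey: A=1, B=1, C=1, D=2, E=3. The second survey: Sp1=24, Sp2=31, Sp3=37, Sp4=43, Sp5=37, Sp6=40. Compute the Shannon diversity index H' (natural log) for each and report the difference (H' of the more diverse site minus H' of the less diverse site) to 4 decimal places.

0.2812

The first survey: N=8, proportions 0.125, 0.125, 0.125, 0.25, 0.375, giving H' = 1.494175 (working shown to 6 dp, full precision carried).
The second survey: N=212, proportions 0.113208, 0.146226, 0.174528, 0.20283, 0.174528, 0.188679, giving H' = 1.775352.
Difference = |1.494175 − 1.775352| = 0.281177, i.e. 0.2812 to 4 decimal places.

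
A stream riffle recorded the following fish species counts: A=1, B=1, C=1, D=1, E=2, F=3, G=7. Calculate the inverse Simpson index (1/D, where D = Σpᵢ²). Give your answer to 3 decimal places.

3.879

Total N = 1+1+1+1+2+3+7 = 16, so the proportions are 0.0625, 0.0625, 0.0625, 0.0625, 0.125, 0.1875, 0.4375 (working shown to 7 dp, full precision carried).
D = 0.0625² + 0.0625² + 0.0625² + 0.0625² + 0.125² + 0.1875² + 0.4375² = 0.0039062 + 0.0039062 + 0.0039062 + 0.0039062 + 0.0156250 + 0.0351562 + 0.1914062 = 0.2578125.
So 1/D = 3.87879, i.e. 3.879 to 3 decimal places.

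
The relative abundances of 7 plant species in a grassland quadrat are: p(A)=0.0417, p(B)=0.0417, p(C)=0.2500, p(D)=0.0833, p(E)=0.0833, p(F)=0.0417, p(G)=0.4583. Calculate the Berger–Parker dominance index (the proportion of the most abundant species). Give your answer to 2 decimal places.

The largest proportion is 0.4583, i.e. d = 0.46 to 2 decimal places.

0.46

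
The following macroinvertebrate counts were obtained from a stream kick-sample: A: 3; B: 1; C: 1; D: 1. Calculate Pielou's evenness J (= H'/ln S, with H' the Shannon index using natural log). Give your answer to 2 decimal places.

Total N = 3+1+1+1 = 6, so the proportions are 0.5, 0.1667, 0.1667, 0.1667 (working shown to 4 dp, full precision carried).
H' = −Σ pᵢ ln pᵢ = −((-0.3466) + (-0.2986) + (-0.2986) + (-0.2986)) = 1.2425.
With S = 4 species, ln S = 1.3863, so J = 1.2425/1.3863 = 0.8962, i.e. 0.90 to 2 decimal places.

0.90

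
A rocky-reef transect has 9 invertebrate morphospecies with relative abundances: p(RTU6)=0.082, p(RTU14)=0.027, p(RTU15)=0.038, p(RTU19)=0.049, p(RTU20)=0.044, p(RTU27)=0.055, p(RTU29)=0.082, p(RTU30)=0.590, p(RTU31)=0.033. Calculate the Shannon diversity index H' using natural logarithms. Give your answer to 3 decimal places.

Each pᵢ ln pᵢ term (working shown to 5 dp, full precision carried): 0.082×(-2.50104)=-0.20508, 0.027×(-3.61192)=-0.09752, 0.038×(-3.27017)=-0.12427, 0.049×(-3.01593)=-0.14778, 0.044×(-3.12357)=-0.13744, 0.055×(-2.90042)=-0.15952, 0.082×(-2.50104)=-0.20508, 0.59×(-0.52763)=-0.31130, 0.033×(-3.41125)=-0.11257.
Sum = -1.50057, so H' = 1.501.

1.501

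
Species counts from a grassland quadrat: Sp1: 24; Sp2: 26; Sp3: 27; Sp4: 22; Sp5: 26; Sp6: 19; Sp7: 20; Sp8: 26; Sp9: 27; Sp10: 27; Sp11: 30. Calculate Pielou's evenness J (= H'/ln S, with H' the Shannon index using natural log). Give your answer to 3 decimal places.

0.997

Total N = 24+26+27+22+26+19+20+26+27+27+30 = 274, so the proportions are 0.08759, 0.09489, 0.09854, 0.08029, 0.09489, 0.06934, 0.07299, 0.09489, 0.09854, 0.09854, 0.10949 (working shown to 5 dp, full precision carried).
H' = −Σ pᵢ ln pᵢ = −((-0.21329) + (-0.22347) + (-0.22835) + (-0.20250) + (-0.22347) + (-0.18506) + (-0.19105) + (-0.22347) + (-0.22835) + (-0.22835) + (-0.24218)) = 2.38953.
With S = 11 species, ln S = 2.39790, so J = 2.38953/2.39790 = 0.99651, i.e. 0.997 to 3 decimal places.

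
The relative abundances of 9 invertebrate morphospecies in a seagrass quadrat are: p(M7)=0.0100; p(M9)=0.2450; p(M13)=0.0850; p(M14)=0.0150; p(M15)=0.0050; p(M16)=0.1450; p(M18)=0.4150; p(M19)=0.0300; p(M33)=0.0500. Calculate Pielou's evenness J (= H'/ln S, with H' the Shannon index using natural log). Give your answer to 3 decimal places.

0.723

H' = −Σ pᵢ ln pᵢ = −((-0.04605) + (-0.34459) + (-0.20953) + (-0.06300) + (-0.02649) + (-0.28000) + (-0.36498) + (-0.10520) + (-0.14979)) = 1.58963 (working shown to 5 dp, full precision carried).
With S = 9 species, ln S = 2.19722, so J = 1.58963/2.19722 = 0.72347, i.e. 0.723 to 3 decimal places.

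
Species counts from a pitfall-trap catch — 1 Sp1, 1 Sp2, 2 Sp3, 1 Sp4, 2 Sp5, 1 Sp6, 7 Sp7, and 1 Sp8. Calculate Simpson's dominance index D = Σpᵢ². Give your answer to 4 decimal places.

0.2422

Total N = 1+1+2+1+2+1+7+1 = 16, so the proportions are 0.0625, 0.0625, 0.125, 0.0625, 0.125, 0.0625, 0.4375, 0.0625 (working shown to 6 dp, full precision carried).
D = 0.0625² + 0.0625² + 0.125² + 0.0625² + 0.125² + 0.0625² + 0.4375² + 0.0625² = 0.003906 + 0.003906 + 0.015625 + 0.003906 + 0.015625 + 0.003906 + 0.191406 + 0.003906 = 0.242188.
To 4 decimal places, D = 0.2422.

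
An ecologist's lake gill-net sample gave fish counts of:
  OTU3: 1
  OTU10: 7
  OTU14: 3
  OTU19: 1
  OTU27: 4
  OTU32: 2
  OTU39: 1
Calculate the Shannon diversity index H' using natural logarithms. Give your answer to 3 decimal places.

1.689

Total N = 1+7+3+1+4+2+1 = 19, so the proportions are 0.05263, 0.36842, 0.15789, 0.05263, 0.21053, 0.10526, 0.05263 (working shown to 5 dp, full precision carried).
Each pᵢ ln pᵢ term: 0.05263×(-2.94444)=-0.15497, 0.36842×(-0.99853)=-0.36788, 0.15789×(-1.84583)=-0.29145, 0.05263×(-2.94444)=-0.15497, 0.21053×(-1.55814)=-0.32803, 0.10526×(-2.25129)=-0.23698, 0.05263×(-2.94444)=-0.15497.
Sum = -1.68925, so H' = 1.689.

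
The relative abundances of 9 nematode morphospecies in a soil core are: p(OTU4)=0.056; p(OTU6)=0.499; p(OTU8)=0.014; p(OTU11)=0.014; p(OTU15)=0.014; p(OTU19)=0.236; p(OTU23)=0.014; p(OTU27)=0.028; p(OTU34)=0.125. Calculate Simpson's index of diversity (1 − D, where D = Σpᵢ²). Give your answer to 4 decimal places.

D = 0.056² + 0.499² + 0.014² + 0.014² + 0.014² + 0.236² + 0.014² + 0.028² + 0.125² = 0.003136 + 0.249001 + 0.000196 + 0.000196 + 0.000196 + 0.055696 + 0.000196 + 0.000784 + 0.015625 = 0.325026 (working shown to 6 dp, full precision carried).
So 1 − D = 0.674974, i.e. 0.6750 to 4 decimal places.

0.6750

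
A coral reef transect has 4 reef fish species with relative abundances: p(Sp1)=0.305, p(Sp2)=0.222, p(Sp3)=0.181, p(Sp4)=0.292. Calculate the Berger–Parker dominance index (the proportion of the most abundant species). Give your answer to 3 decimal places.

0.305

The largest proportion is 0.305, i.e. d = 0.305 to 3 decimal places.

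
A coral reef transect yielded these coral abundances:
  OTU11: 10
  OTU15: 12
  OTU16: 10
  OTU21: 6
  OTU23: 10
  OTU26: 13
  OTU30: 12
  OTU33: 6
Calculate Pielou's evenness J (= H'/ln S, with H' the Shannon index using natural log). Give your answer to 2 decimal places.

0.98

Total N = 10+12+10+6+10+13+12+6 = 79, so the proportions are 0.1266, 0.1519, 0.1266, 0.0759, 0.1266, 0.1646, 0.1519, 0.0759 (working shown to 4 dp, full precision carried).
H' = −Σ pᵢ ln pᵢ = −((-0.2616) + (-0.2863) + (-0.2616) + (-0.1958) + (-0.2616) + (-0.2969) + (-0.2863) + (-0.1958)) = 2.0459.
With S = 8 species, ln S = 2.0794, so J = 2.0459/2.0794 = 0.9839, i.e. 0.98 to 2 decimal places.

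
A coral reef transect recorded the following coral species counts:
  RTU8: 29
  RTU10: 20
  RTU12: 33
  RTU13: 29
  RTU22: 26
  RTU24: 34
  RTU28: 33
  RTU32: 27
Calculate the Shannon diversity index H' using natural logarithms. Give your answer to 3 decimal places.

Total N = 29+20+33+29+26+34+33+27 = 231, so the proportions are 0.12554, 0.08658, 0.14286, 0.12554, 0.11255, 0.14719, 0.14286, 0.11688 (working shown to 5 dp, full precision carried).
Each pᵢ ln pᵢ term: 0.12554×(-2.07512)=-0.26051, 0.08658×(-2.44669)=-0.21183, 0.14286×(-1.94591)=-0.27799, 0.12554×(-2.07512)=-0.26051, 0.11255×(-2.18432)=-0.24585, 0.14719×(-1.91606)=-0.28202, 0.14286×(-1.94591)=-0.27799, 0.11688×(-2.14658)=-0.25090.
Sum = -2.06761, so H' = 2.068.

2.068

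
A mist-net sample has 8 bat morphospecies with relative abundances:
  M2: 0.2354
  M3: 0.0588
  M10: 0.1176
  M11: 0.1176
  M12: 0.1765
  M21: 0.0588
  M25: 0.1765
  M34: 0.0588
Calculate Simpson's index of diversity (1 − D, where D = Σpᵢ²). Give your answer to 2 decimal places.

D = 0.2354² + 0.0588² + 0.1176² + 0.1176² + 0.1765² + 0.0588² + 0.1765² + 0.0588² = 0.0554 + 0.0035 + 0.0138 + 0.0138 + 0.0312 + 0.0035 + 0.0312 + 0.0035 = 0.1557 (working shown to 4 dp, full precision carried).
So 1 − D = 0.8443, i.e. 0.84 to 2 decimal places.

0.84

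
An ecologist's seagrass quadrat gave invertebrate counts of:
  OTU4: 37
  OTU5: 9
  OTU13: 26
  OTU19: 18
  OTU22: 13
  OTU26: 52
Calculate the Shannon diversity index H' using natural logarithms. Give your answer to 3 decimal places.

Total N = 37+9+26+18+13+52 = 155, so the proportions are 0.23871, 0.05806, 0.16774, 0.11613, 0.08387, 0.33548 (working shown to 5 dp, full precision carried).
Each pᵢ ln pᵢ term: 0.23871×(-1.43251)=-0.34195, 0.05806×(-2.84620)=-0.16526, 0.16774×(-1.78533)=-0.29947, 0.11613×(-2.15305)=-0.25003, 0.08387×(-2.47848)=-0.20787, 0.33548×(-1.09218)=-0.36641.
Sum = -1.63100, so H' = 1.631.

1.631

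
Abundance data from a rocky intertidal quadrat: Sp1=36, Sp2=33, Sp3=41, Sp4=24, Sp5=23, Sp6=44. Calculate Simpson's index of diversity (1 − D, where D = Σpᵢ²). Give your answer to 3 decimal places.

Total N = 36+33+41+24+23+44 = 201, so the proportions are 0.1791, 0.16418, 0.20398, 0.1194, 0.11443, 0.21891 (working shown to 5 dp, full precision carried).
D = 0.1791² + 0.16418² + 0.20398² + 0.1194² + 0.11443² + 0.21891² = 0.03208 + 0.02695 + 0.04161 + 0.01426 + 0.01309 + 0.04792 = 0.17591.
So 1 − D = 0.82409, i.e. 0.824 to 3 decimal places.

0.824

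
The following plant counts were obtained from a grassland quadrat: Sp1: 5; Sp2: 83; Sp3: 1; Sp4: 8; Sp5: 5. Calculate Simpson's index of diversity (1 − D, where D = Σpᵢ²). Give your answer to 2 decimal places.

Total N = 5+83+1+8+5 = 102, so the proportions are 0.049, 0.8137, 0.0098, 0.0784, 0.049 (working shown to 4 dp, full precision carried).
D = 0.049² + 0.8137² + 0.0098² + 0.0784² + 0.049² = 0.0024 + 0.6621 + 0.0001 + 0.0062 + 0.0024 = 0.6732.
So 1 − D = 0.3268, i.e. 0.33 to 2 decimal places.

0.33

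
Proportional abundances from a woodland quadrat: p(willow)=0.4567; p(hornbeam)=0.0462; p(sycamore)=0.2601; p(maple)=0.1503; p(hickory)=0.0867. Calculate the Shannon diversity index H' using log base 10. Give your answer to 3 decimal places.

0.585

Each pᵢ log₁₀ pᵢ term (working shown to 5 dp, full precision carried): 0.4567×(-0.34037)=-0.15545, 0.0462×(-1.33536)=-0.06169, 0.2601×(-0.58486)=-0.15212, 0.1503×(-0.82304)=-0.12370, 0.0867×(-1.06198)=-0.09207.
Sum = -0.58504, so H' = 0.585.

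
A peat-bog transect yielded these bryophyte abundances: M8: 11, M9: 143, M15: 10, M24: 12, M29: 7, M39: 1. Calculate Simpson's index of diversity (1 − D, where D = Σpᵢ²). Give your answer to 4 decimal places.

0.3837

Total N = 11+143+10+12+7+1 = 184, so the proportions are 0.059783, 0.777174, 0.054348, 0.065217, 0.038043, 0.005435 (working shown to 6 dp, full precision carried).
D = 0.059783² + 0.777174² + 0.054348² + 0.065217² + 0.038043² + 0.005435² = 0.003574 + 0.603999 + 0.002954 + 0.004253 + 0.001447 + 0.000030 = 0.616257.
So 1 − D = 0.383743, i.e. 0.3837 to 4 decimal places.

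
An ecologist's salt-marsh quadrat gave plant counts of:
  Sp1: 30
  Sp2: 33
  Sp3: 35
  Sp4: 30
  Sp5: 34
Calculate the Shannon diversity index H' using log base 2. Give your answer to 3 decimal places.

2.319

Total N = 30+33+35+30+34 = 162, so the proportions are 0.18519, 0.2037, 0.21605, 0.18519, 0.20988 (working shown to 5 dp, full precision carried).
Each pᵢ log₂ pᵢ term: 0.18519×(-2.43296)=-0.45055, 0.2037×(-2.29546)=-0.46759, 0.21605×(-2.21057)=-0.47759, 0.18519×(-2.43296)=-0.45055, 0.20988×(-2.25239)=-0.47272.
Sum = -2.31900, so H' = 2.319.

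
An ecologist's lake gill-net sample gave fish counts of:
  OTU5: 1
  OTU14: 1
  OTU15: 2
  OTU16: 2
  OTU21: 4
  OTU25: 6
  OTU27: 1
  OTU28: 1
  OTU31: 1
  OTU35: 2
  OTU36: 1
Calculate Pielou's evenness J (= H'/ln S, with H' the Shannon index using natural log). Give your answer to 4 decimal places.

Total N = 1+1+2+2+4+6+1+1+1+2+1 = 22, so the proportions are 0.045455, 0.045455, 0.090909, 0.090909, 0.181818, 0.272727, 0.045455, 0.045455, 0.045455, 0.090909, 0.045455 (working shown to 6 dp, full precision carried).
H' = −Σ pᵢ ln pᵢ = −((-0.140502) + (-0.140502) + (-0.217990) + (-0.217990) + (-0.309954) + (-0.354350) + (-0.140502) + (-0.140502) + (-0.140502) + (-0.217990) + (-0.140502)) = 2.161287.
With S = 11 species, ln S = 2.397895, so J = 2.161287/2.397895 = 0.901327, i.e. 0.9013 to 4 decimal places.

0.9013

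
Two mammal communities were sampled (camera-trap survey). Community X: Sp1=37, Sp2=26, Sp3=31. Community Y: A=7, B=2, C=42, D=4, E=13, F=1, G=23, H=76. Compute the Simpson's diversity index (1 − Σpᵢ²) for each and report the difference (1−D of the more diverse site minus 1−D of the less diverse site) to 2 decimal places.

0.05

Community X: N=94, proportions 0.3936, 0.2766, 0.3298, giving 1−D = 0.6598 (working shown to 4 dp, full precision carried).
Community Y: N=168, proportions 0.0417, 0.0119, 0.25, 0.0238, 0.0774, 0.006, 0.1369, 0.4524, giving 1−D = 0.7056.
Difference = |0.6598 − 0.7056| = 0.0458, i.e. 0.05 to 2 decimal places.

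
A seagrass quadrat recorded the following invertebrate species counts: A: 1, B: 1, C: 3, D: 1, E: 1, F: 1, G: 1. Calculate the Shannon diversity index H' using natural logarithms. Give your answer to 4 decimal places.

1.8310

Total N = 1+1+3+1+1+1+1 = 9, so the proportions are 0.111111, 0.111111, 0.333333, 0.111111, 0.111111, 0.111111, 0.111111 (working shown to 6 dp, full precision carried).
Each pᵢ ln pᵢ term: 0.111111×(-2.197225)=-0.244136, 0.111111×(-2.197225)=-0.244136, 0.333333×(-1.098612)=-0.366204, 0.111111×(-2.197225)=-0.244136, 0.111111×(-2.197225)=-0.244136, 0.111111×(-2.197225)=-0.244136, 0.111111×(-2.197225)=-0.244136.
Sum = -1.831020, so H' = 1.8310.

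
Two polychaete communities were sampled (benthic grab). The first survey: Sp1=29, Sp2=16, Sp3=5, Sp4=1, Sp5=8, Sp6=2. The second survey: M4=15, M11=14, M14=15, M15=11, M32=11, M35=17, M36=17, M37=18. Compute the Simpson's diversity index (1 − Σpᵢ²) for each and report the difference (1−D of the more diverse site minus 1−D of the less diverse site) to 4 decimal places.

The first survey: N=61, proportions 0.47541, 0.262295, 0.081967, 0.016393, 0.131148, 0.032787, giving 1−D = 0.679925 (working shown to 6 dp, full precision carried).
The second survey: N=118, proportions 0.127119, 0.118644, 0.127119, 0.09322, 0.09322, 0.144068, 0.144068, 0.152542, giving 1−D = 0.871445.
Difference = |0.679925 − 0.871445| = 0.191520, i.e. 0.1915 to 4 decimal places.

0.1915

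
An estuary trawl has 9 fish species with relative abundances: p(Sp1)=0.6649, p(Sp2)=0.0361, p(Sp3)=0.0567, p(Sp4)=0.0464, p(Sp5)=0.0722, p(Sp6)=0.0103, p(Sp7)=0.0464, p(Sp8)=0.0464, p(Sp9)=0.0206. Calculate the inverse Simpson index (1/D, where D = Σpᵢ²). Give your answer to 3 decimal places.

2.180

D = 0.6649² + 0.0361² + 0.0567² + 0.0464² + 0.0722² + 0.0103² + 0.0464² + 0.0464² + 0.0206² = 0.442092 + 0.001303 + 0.003215 + 0.002153 + 0.005213 + 0.000106 + 0.002153 + 0.002153 + 0.000424 = 0.458812 (working shown to 6 dp, full precision carried).
So 1/D = 2.17954, i.e. 2.180 to 3 decimal places.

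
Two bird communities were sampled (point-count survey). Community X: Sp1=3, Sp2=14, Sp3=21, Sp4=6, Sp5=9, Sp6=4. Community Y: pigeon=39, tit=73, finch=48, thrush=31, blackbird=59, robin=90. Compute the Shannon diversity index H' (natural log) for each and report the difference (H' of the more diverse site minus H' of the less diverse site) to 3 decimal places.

Community X: N=57, proportions 0.052632, 0.245614, 0.368421, 0.105263, 0.157895, 0.070175, giving H' = 1.582554 (working shown to 6 dp, full precision carried).
Community Y: N=340, proportions 0.114706, 0.214706, 0.141176, 0.091176, 0.173529, 0.264706, giving H' = 1.729207.
Difference = |1.582554 − 1.729207| = 0.146653, i.e. 0.147 to 3 decimal places.

0.147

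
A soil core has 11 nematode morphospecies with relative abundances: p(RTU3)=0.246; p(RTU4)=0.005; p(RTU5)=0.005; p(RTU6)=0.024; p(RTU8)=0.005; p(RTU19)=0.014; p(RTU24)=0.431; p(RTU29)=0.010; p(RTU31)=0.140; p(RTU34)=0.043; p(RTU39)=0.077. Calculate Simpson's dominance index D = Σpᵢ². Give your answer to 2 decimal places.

D = 0.246² + 0.005² + 0.005² + 0.024² + 0.005² + 0.014² + 0.431² + 0.01² + 0.14² + 0.043² + 0.077² = 0.0605 + 0.0000 + 0.0000 + 0.0006 + 0.0000 + 0.0002 + 0.1858 + 0.0001 + 0.0196 + 0.0018 + 0.0059 = 0.2746 (working shown to 4 dp, full precision carried).
To 2 decimal places, D = 0.27.

0.27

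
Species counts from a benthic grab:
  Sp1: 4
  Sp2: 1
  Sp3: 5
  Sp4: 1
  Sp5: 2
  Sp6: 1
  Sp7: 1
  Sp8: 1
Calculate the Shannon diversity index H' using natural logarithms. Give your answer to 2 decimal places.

1.84

Total N = 4+1+5+1+2+1+1+1 = 16, so the proportions are 0.25, 0.0625, 0.3125, 0.0625, 0.125, 0.0625, 0.0625, 0.0625 (working shown to 4 dp, full precision carried).
Each pᵢ ln pᵢ term: 0.25×(-1.3863)=-0.3466, 0.0625×(-2.7726)=-0.1733, 0.3125×(-1.1632)=-0.3635, 0.0625×(-2.7726)=-0.1733, 0.125×(-2.0794)=-0.2599, 0.0625×(-2.7726)=-0.1733, 0.0625×(-2.7726)=-0.1733, 0.0625×(-2.7726)=-0.1733.
Sum = -1.8364, so H' = 1.84.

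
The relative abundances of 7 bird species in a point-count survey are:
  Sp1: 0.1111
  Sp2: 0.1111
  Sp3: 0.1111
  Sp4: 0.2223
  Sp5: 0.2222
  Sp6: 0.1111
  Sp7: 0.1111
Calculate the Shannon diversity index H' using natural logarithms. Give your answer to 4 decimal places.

Each pᵢ ln pᵢ term (working shown to 6 dp, full precision carried): 0.1111×(-2.197325)=-0.244123, 0.1111×(-2.197325)=-0.244123, 0.1111×(-2.197325)=-0.244123, 0.2223×(-1.503727)=-0.334279, 0.2222×(-1.504177)=-0.334228, 0.1111×(-2.197325)=-0.244123, 0.1111×(-2.197325)=-0.244123.
Sum = -1.889121, so H' = 1.8891.

1.8891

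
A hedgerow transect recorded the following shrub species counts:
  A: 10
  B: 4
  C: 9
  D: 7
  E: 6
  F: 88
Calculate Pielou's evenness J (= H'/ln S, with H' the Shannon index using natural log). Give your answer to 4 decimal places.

Total N = 10+4+9+7+6+88 = 124, so the proportions are 0.080645, 0.032258, 0.072581, 0.056452, 0.048387, 0.709677 (working shown to 6 dp, full precision carried).
H' = −Σ pᵢ ln pᵢ = −((-0.203040) + (-0.110774) + (-0.190383) + (-0.162263) + (-0.146541) + (-0.243380)) = 1.056381.
With S = 6 species, ln S = 1.791759, so J = 1.056381/1.791759 = 0.589578, i.e. 0.5896 to 4 decimal places.

0.5896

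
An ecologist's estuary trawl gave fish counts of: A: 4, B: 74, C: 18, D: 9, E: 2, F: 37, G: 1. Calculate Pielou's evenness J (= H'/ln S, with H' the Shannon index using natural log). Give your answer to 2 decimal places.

0.68

Total N = 4+74+18+9+2+37+1 = 145, so the proportions are 0.0276, 0.5103, 0.1241, 0.0621, 0.0138, 0.2552, 0.0069 (working shown to 4 dp, full precision carried).
H' = −Σ pᵢ ln pᵢ = −((-0.0990) + (-0.3433) + (-0.2590) + (-0.1725) + (-0.0591) + (-0.3485) + (-0.0343)) = 1.3158.
With S = 7 species, ln S = 1.9459, so J = 1.3158/1.9459 = 0.6762, i.e. 0.68 to 2 decimal places.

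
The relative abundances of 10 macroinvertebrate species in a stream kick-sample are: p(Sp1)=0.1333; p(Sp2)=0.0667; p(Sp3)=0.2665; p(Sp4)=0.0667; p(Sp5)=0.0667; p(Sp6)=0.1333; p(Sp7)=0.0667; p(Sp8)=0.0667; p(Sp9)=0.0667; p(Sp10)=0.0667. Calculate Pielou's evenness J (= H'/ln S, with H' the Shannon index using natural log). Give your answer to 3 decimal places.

0.935

H' = −Σ pᵢ ln pᵢ = −((-0.26862) + (-0.18059) + (-0.35241) + (-0.18059) + (-0.18059) + (-0.26862) + (-0.18059) + (-0.18059) + (-0.18059) + (-0.18059)) = 2.15381 (working shown to 5 dp, full precision carried).
With S = 10 species, ln S = 2.30259, so J = 2.15381/2.30259 = 0.93539, i.e. 0.935 to 3 decimal places.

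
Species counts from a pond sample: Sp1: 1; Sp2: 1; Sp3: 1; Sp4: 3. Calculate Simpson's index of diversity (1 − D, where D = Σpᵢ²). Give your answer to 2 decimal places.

Total N = 1+1+1+3 = 6, so the proportions are 0.1667, 0.1667, 0.1667, 0.5 (working shown to 4 dp, full precision carried).
D = 0.1667² + 0.1667² + 0.1667² + 0.5² = 0.0278 + 0.0278 + 0.0278 + 0.2500 = 0.3333.
So 1 − D = 0.6667, i.e. 0.67 to 2 decimal places.

0.67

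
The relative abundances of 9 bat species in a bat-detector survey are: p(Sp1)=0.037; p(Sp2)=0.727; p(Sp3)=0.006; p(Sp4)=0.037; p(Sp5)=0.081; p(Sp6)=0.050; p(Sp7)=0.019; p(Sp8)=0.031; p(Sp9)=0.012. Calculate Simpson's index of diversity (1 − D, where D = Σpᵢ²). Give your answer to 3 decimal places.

0.458

D = 0.037² + 0.727² + 0.006² + 0.037² + 0.081² + 0.05² + 0.019² + 0.031² + 0.012² = 0.00137 + 0.52853 + 0.00004 + 0.00137 + 0.00656 + 0.00250 + 0.00036 + 0.00096 + 0.00014 = 0.54183 (working shown to 5 dp, full precision carried).
So 1 − D = 0.45817, i.e. 0.458 to 3 decimal places.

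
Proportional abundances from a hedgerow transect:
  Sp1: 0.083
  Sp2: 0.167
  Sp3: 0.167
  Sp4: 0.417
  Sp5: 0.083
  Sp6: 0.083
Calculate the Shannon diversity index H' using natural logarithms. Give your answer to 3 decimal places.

Each pᵢ ln pᵢ term (working shown to 5 dp, full precision carried): 0.083×(-2.48891)=-0.20658, 0.167×(-1.78976)=-0.29889, 0.167×(-1.78976)=-0.29889, 0.417×(-0.87467)=-0.36474, 0.083×(-2.48891)=-0.20658, 0.083×(-2.48891)=-0.20658.
Sum = -1.58226, so H' = 1.582.

1.582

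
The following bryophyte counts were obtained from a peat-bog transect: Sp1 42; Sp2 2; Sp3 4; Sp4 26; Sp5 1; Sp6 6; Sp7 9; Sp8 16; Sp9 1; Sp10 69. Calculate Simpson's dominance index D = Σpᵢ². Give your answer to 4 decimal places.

0.2452

Total N = 42+2+4+26+1+6+9+16+1+69 = 176, so the proportions are 0.238636, 0.011364, 0.022727, 0.147727, 0.005682, 0.034091, 0.051136, 0.090909, 0.005682, 0.392045 (working shown to 6 dp, full precision carried).
D = 0.238636² + 0.011364² + 0.022727² + 0.147727² + 0.005682² + 0.034091² + 0.051136² + 0.090909² + 0.005682² + 0.392045² = 0.056947 + 0.000129 + 0.000517 + 0.021823 + 0.000032 + 0.001162 + 0.002615 + 0.008264 + 0.000032 + 0.153700 = 0.245222.
To 4 decimal places, D = 0.2452.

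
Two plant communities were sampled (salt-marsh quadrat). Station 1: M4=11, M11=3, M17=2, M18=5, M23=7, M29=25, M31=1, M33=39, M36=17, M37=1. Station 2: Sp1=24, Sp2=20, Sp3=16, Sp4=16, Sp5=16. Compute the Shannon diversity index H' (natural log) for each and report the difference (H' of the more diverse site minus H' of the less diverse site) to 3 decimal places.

Station 1: N=111, proportions 0.0990991, 0.027027, 0.018018, 0.045045, 0.0630631, 0.2252252, 0.009009, 0.3513514, 0.1531532, 0.009009, giving H' = 1.7884224 (working shown to 7 dp, full precision carried).
Station 2: N=92, proportions 0.2608696, 0.2173913, 0.173913, 0.173913, 0.173913, giving H' = 1.5949169.
Difference = |1.7884224 − 1.5949169| = 0.1935055, i.e. 0.194 to 3 decimal places.

0.194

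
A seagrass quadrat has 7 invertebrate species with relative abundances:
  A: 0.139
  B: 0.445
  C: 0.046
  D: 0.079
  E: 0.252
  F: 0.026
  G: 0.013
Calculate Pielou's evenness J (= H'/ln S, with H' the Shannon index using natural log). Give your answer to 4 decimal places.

H' = −Σ pᵢ ln pᵢ = −((-0.274286) + (-0.360308) + (-0.141639) + (-0.200526) + (-0.347338) + (-0.094891) + (-0.056456)) = 1.475445 (working shown to 6 dp, full precision carried).
With S = 7 species, ln S = 1.945910, so J = 1.475445/1.945910 = 0.758229, i.e. 0.7582 to 4 decimal places.

0.7582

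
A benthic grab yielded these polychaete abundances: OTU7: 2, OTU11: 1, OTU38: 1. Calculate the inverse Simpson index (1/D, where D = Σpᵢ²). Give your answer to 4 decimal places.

2.6667

Total N = 2+1+1 = 4, so the proportions are 0.5, 0.25, 0.25 (working shown to 7 dp, full precision carried).
D = 0.5² + 0.25² + 0.25² = 0.2500000 + 0.0625000 + 0.0625000 = 0.3750000.
So 1/D = 2.666667, i.e. 2.6667 to 4 decimal places.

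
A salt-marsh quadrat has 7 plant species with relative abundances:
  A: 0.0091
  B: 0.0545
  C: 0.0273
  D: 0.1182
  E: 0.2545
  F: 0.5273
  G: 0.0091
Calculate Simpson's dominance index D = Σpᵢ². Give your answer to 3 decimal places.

D = 0.0091² + 0.0545² + 0.0273² + 0.1182² + 0.2545² + 0.5273² + 0.0091² = 0.00008 + 0.00297 + 0.00075 + 0.01397 + 0.06477 + 0.27805 + 0.00008 = 0.36067 (working shown to 5 dp, full precision carried).
To 3 decimal places, D = 0.361.

0.361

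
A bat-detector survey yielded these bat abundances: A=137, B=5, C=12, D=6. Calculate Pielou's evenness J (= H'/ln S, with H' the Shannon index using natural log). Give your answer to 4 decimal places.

0.4029

Total N = 137+5+12+6 = 160, so the proportions are 0.85625, 0.03125, 0.075, 0.0375 (working shown to 6 dp, full precision carried).
H' = −Σ pᵢ ln pᵢ = −((-0.132884) + (-0.108304) + (-0.194270) + (-0.123128)) = 0.558586.
With S = 4 species, ln S = 1.386294, so J = 0.558586/1.386294 = 0.402935, i.e. 0.4029 to 4 decimal places.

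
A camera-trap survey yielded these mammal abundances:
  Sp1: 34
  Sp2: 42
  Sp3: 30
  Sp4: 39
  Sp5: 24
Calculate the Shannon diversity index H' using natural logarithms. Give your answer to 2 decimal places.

Total N = 34+42+30+39+24 = 169, so the proportions are 0.2012, 0.2485, 0.1775, 0.2308, 0.142 (working shown to 4 dp, full precision carried).
Each pᵢ ln pᵢ term: 0.2012×(-1.6035)=-0.3226, 0.2485×(-1.3922)=-0.3460, 0.1775×(-1.7287)=-0.3069, 0.2308×(-1.4663)=-0.3384, 0.142×(-1.9518)=-0.2772.
Sum = -1.5910, so H' = 1.59.

1.59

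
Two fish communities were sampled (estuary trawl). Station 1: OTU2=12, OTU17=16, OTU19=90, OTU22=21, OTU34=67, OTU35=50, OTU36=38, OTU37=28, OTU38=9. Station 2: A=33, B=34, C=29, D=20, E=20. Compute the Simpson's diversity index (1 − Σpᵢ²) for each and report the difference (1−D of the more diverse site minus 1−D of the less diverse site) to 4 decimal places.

0.0436

Station 1: N=331, proportions 0.036254, 0.048338, 0.271903, 0.063444, 0.202417, 0.151057, 0.114804, 0.084592, 0.02719, giving 1−D = 0.833527 (working shown to 6 dp, full precision carried).
Station 2: N=136, proportions 0.242647, 0.25, 0.213235, 0.147059, 0.147059, giving 1−D = 0.789901.
Difference = |0.833527 − 0.789901| = 0.043626, i.e. 0.0436 to 4 decimal places.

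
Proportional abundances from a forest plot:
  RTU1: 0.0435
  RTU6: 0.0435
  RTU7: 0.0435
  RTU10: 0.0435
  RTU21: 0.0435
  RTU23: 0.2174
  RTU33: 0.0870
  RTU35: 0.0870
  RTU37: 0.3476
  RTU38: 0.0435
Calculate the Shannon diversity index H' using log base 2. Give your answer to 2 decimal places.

Each pᵢ log₂ pᵢ term (working shown to 4 dp, full precision carried): 0.0435×(-4.5228)=-0.1967, 0.0435×(-4.5228)=-0.1967, 0.0435×(-4.5228)=-0.1967, 0.0435×(-4.5228)=-0.1967, 0.0435×(-4.5228)=-0.1967, 0.2174×(-2.2016)=-0.4786, 0.087×(-3.5228)=-0.3065, 0.087×(-3.5228)=-0.3065, 0.3476×(-1.5245)=-0.5299, 0.0435×(-4.5228)=-0.1967.
Sum = -2.8020, so H' = 2.80.

2.80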